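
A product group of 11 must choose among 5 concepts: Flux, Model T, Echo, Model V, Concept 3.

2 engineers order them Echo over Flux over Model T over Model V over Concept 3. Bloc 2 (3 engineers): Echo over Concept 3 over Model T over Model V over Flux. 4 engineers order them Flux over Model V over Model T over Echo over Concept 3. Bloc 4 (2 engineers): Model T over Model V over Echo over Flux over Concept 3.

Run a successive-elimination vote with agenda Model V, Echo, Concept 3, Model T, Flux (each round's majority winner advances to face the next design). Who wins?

Round 1: Model V vs Echo — 6–5, Model V advances.
Round 2: Model V vs Concept 3 — 8–3, Model V advances.
Round 3: Model V vs Model T — 4–7, Model T advances.
Round 4: Model T vs Flux — 5–6, Flux advances.
The agenda winner is Flux.

Flux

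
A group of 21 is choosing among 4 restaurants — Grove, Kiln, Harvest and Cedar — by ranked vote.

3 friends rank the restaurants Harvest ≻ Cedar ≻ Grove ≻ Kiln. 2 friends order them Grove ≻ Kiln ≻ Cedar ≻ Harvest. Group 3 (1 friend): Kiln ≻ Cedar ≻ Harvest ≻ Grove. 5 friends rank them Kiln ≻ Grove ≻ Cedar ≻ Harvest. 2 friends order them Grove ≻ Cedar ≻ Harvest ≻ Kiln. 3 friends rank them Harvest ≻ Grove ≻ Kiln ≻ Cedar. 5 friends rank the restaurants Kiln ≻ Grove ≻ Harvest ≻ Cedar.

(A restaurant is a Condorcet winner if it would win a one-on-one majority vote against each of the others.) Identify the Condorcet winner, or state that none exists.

Kiln

Head-to-head results (21 friends):
Grove vs Kiln: 10 to 11, Kiln.
Grove vs Harvest: 2+5+2+5 = 14 for Grove, 7 for Harvest — Grove by 14–7.
Grove vs Cedar: 17 to 4, Grove.
Kiln vs Harvest: 2+1+5+5 = 13 for Kiln, 8 for Harvest — Kiln by 13–8.
Kiln vs Cedar: 16 to 5, Kiln.
Harvest vs Cedar: Harvest is ranked higher on 3+3+5 = 11 ballots, Cedar on 10. Harvest wins 11–10.
Kiln wins every pairwise contest, so Kiln is the Condorcet winner.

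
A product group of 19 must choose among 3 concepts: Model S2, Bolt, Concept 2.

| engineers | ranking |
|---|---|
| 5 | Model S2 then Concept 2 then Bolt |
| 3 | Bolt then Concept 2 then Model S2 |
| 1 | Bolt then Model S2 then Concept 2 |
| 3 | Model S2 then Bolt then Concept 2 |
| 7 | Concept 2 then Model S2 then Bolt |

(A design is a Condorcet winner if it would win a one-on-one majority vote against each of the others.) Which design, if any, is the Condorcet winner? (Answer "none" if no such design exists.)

Concept 2

Pairwise majorities:
Model S2–Bolt: Model S2 15–4.
Model S2–Concept 2: Concept 2 10–9.
Bolt vs Concept 2: Concept 2, 12–7.
Concept 2 defeats every rival head-to-head and is the Condorcet winner.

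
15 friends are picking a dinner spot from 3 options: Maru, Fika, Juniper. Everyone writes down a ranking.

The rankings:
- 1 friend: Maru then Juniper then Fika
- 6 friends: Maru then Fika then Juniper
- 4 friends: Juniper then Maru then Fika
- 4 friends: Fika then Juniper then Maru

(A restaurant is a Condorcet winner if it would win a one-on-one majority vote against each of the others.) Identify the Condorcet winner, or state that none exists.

Check each pair by majority over 15 ballots:
Maru vs Fika: 11 to 4, Maru.
Maru vs Juniper: 7 to 8, Juniper.
Fika vs Juniper: 6+4 = 10 for Fika, 5 for Juniper — Fika by 10–5.
Every restaurant loses at least once (Maru loses to Juniper; Fika loses to Maru; Juniper loses to Fika). The majority relation contains the cycle Maru → Fika → Juniper → Maru, so there is no Condorcet winner.

none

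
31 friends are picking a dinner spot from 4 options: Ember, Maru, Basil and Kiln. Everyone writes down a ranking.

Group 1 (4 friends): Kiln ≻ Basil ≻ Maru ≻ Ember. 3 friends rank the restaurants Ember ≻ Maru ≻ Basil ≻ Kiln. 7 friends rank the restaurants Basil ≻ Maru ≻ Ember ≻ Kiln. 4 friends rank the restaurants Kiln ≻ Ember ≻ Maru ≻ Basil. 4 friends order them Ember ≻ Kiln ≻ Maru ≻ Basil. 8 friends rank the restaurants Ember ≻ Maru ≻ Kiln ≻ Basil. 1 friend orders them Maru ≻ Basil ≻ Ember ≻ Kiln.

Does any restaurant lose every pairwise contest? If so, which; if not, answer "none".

Basil

Pairwise majorities:
Ember vs Maru: Ember is ranked higher on 3+4+4+8 = 19 ballots, Maru on 12. Ember wins 19–12.
Ember–Basil: Ember 19–12.
Ember vs Kiln: Ember, 23–8.
Maru vs Basil: Maru, 20–11.
Maru vs Kiln: Maru wins 19–12.
Basil–Kiln: Kiln 20–11.
Basil is beaten in every head-to-head and is the Condorcet loser.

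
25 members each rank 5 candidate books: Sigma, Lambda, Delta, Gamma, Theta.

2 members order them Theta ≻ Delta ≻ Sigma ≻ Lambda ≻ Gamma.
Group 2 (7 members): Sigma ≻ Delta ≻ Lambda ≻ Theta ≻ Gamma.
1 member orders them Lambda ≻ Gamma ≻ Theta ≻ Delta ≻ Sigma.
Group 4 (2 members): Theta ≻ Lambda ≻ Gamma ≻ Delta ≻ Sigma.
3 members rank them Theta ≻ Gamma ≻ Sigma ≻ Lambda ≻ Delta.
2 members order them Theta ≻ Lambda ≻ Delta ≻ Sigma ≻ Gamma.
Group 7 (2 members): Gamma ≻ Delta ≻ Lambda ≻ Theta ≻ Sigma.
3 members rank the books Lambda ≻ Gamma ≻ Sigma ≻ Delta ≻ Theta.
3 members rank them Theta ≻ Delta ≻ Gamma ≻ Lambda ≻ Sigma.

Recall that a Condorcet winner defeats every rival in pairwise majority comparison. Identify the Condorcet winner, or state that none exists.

Pairwise majorities:
Sigma–Lambda: Lambda 13–12.
Sigma vs Delta: Sigma wins 13–12.
Sigma vs Gamma: Sigma is ranked higher on 2+7+2 = 11 ballots, Gamma on 14. Gamma wins 14–11.
Sigma vs Theta: Theta wins 15–10.
Lambda vs Delta: 11 to 14, Delta.
Lambda vs Gamma: 17 to 8, Lambda.
Lambda vs Theta: Lambda preferred on 7+1+2+3 = 13 ballots; Lambda wins 13–12.
Delta vs Gamma: Delta wins 14–11.
Delta–Theta: Theta 13–12.
Gamma–Theta: Theta 19–6.
Each book drops at least one matchup (Sigma loses to Lambda; Lambda loses to Delta; Delta loses to Sigma; Gamma loses to Lambda; Theta loses to Lambda); the cycle Sigma beats Delta beats Lambda beats Sigma rules out a Condorcet winner.

none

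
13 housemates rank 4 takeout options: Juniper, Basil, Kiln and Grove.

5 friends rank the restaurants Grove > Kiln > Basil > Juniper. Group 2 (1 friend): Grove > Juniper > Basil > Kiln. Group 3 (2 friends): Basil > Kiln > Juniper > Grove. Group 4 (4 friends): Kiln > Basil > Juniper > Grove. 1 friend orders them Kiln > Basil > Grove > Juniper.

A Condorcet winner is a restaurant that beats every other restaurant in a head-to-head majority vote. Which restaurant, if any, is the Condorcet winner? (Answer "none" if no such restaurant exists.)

Kiln

Pairwise majorities:
Juniper–Basil: Basil 12–1.
Juniper vs Kiln: Kiln wins 12–1.
Juniper vs Grove: 6 to 7, Grove.
Basil vs Kiln: Basil is ranked higher on 1+2 = 3 ballots, Kiln on 10. Kiln wins 10–3.
Basil–Grove: Basil 7–6.
Kiln vs Grove: Kiln, 7–6.
Kiln wins every pairwise contest, so Kiln is the Condorcet winner.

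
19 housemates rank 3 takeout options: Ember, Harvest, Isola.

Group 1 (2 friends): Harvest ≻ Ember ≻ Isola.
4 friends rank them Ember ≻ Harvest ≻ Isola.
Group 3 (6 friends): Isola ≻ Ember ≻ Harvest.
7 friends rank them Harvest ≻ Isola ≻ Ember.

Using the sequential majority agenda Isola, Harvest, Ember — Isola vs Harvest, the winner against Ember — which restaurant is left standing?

Round 1: Isola vs Harvest — 6–13, Harvest advances.
Round 2: Harvest vs Ember — 9–10, Ember advances.
Ember survives the agenda.

Ember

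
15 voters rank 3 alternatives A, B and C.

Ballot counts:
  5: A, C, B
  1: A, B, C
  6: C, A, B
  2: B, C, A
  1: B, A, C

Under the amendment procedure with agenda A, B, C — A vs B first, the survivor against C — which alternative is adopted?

Round 1: A vs B — 12–3, A advances.
Round 2: A vs C — 7–8, C advances.
C survives the agenda.

C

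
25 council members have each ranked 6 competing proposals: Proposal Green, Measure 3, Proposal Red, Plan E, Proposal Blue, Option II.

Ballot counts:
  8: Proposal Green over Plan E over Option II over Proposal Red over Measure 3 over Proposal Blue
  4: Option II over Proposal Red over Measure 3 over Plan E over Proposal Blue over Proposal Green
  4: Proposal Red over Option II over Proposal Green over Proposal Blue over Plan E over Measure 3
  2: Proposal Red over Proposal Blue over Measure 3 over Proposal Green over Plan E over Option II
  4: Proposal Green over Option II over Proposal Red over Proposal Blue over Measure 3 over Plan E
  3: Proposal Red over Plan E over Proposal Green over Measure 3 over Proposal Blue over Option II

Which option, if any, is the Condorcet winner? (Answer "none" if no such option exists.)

none

Head-to-head results (25 council members):
Proposal Green vs Measure 3: 19 to 6, Proposal Green.
Proposal Green vs Proposal Red: 12 to 13, Proposal Red.
Proposal Green vs Plan E: 8+4+2+4 = 18 for Proposal Green, 7 for Plan E — Proposal Green by 18–7.
Proposal Green vs Proposal Blue: 19 to 6, Proposal Green.
Proposal Green vs Option II: 8+2+4+3 = 17 for Proposal Green, 8 for Option II — Proposal Green by 17–8.
Measure 3 vs Proposal Red: 0 for Measure 3, 25 for Proposal Red — Proposal Red by 25–0.
Measure 3 vs Plan E: 4+2+4 = 10 for Measure 3, 15 for Plan E — Plan E by 15–10.
Measure 3 vs Proposal Blue: Measure 3 preferred on 8+4+3 = 15 ballots; Measure 3 wins 15–10.
Measure 3 vs Option II: 5 to 20, Option II.
Proposal Red vs Plan E: 17 to 8, Proposal Red.
Proposal Red vs Proposal Blue: 25 to 0, Proposal Red.
Proposal Red vs Option II: Proposal Red preferred on 4+2+3 = 9 ballots; Option II wins 16–9.
Plan E vs Proposal Blue: Plan E preferred on 8+4+3 = 15 ballots; Plan E wins 15–10.
Plan E vs Option II: Plan E is ranked higher on 8+2+3 = 13 ballots, Option II on 12. Plan E wins 13–12.
Proposal Blue vs Option II: Proposal Blue is ranked higher on 2+3 = 5 ballots, Option II on 20. Option II wins 20–5.
Each option drops at least one matchup (Proposal Green loses to Proposal Red; Measure 3 loses to Proposal Green; Proposal Red loses to Option II; Plan E loses to Proposal Green; Proposal Blue loses to Proposal Green; Option II loses to Proposal Green); the cycle Proposal Green > Option II > Proposal Red > Proposal Green rules out a Condorcet winner.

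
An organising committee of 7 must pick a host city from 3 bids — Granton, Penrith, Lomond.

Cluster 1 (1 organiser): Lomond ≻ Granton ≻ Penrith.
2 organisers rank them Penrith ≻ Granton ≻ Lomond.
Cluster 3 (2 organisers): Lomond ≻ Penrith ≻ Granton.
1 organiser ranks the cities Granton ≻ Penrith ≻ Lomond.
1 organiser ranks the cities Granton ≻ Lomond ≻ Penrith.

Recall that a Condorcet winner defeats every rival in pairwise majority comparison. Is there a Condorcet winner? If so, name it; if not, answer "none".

Head-to-head results (7 organisers):
Granton vs Penrith: Penrith wins 4–3.
Granton vs Lomond: Granton wins 4–3.
Penrith vs Lomond: Lomond, 4–3.
Each city drops at least one matchup (Granton loses to Penrith; Penrith loses to Lomond; Lomond loses to Granton); the cycle Granton > Lomond > Penrith > Granton rules out a Condorcet winner.

none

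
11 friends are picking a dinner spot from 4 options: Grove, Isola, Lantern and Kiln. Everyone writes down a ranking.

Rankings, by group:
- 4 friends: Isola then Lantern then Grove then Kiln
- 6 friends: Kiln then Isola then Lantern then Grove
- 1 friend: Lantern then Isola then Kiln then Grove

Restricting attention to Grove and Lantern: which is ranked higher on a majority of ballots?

Lantern

No ballot ranks Grove above Lantern: 0.
Ballots ranking Lantern above Grove: 11 − 0 = 11.
Lantern wins the head-to-head 11–0.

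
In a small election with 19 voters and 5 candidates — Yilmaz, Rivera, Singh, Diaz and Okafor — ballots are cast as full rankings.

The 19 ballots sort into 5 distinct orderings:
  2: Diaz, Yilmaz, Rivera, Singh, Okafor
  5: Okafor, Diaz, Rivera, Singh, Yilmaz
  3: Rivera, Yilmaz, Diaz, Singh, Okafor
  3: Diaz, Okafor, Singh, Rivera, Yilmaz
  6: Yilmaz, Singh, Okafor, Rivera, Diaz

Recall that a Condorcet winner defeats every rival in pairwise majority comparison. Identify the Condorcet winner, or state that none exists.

Head-to-head results (19 voters):
Yilmaz vs Rivera: Rivera wins 11–8.
Yilmaz vs Singh: Yilmaz wins 11–8.
Yilmaz vs Diaz: Diaz, 10–9.
Yilmaz vs Okafor: Yilmaz wins 11–8.
Rivera vs Singh: Rivera, 10–9.
Rivera vs Diaz: Diaz, 10–9.
Rivera vs Okafor: Okafor wins 14–5.
Singh vs Diaz: Diaz wins 13–6.
Singh–Okafor: Singh 11–8.
Diaz vs Okafor: Okafor wins 11–8.
Each candidate drops at least one matchup (Yilmaz loses to Rivera; Rivera loses to Diaz; Singh loses to Yilmaz; Diaz loses to Okafor; Okafor loses to Yilmaz); the cycle Yilmaz > Okafor > Rivera > Yilmaz rules out a Condorcet winner.

none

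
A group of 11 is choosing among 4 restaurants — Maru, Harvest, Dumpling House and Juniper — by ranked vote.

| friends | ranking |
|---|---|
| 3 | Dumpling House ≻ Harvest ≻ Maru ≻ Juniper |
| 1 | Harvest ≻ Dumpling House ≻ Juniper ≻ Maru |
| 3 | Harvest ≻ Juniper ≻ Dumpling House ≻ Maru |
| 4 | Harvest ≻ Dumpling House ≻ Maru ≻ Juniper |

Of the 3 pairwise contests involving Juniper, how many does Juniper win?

0

Juniper against each rival (11 friends):
Juniper vs Maru: Maru, 7–4.
Juniper vs Harvest: Harvest wins 11–0.
Juniper vs Dumpling House: 3 for Juniper, 8 for Dumpling House — Dumpling House by 8–3.
Juniper beats no one; loses to Maru, Harvest, Dumpling House — 0 pairwise wins.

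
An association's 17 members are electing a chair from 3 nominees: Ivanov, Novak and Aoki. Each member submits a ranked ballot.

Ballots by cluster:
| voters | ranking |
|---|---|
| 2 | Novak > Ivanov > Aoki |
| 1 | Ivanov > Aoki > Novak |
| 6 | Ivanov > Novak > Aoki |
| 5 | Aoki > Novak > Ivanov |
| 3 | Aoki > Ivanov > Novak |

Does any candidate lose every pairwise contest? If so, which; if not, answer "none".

Head-to-head results (17 voters):
Ivanov–Novak: Ivanov 10–7.
Ivanov vs Aoki: Ivanov, 9–8.
Novak vs Aoki: 2+6 = 8 for Novak, 9 for Aoki — Aoki by 9–8.
Novak loses to every other candidate — it is the Condorcet loser.

Novak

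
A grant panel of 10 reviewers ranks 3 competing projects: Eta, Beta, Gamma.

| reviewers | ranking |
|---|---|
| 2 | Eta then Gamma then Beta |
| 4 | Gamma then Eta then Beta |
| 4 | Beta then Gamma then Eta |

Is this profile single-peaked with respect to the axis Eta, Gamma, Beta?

Axis positions: Eta=1, Gamma=2, Beta=3.
Faction 1 (peak Eta at position 1): ranking walks positions 1-2-3, expanding outward from the peak — single-peaked.
Faction 2 (peak Gamma at position 2): ranking walks positions 2-1-3, expanding outward from the peak — single-peaked.
Faction 3 (peak Beta at position 3): ranking walks positions 3-2-1, expanding outward from the peak — single-peaked.
Every ranking is single-peaked on this axis.

yes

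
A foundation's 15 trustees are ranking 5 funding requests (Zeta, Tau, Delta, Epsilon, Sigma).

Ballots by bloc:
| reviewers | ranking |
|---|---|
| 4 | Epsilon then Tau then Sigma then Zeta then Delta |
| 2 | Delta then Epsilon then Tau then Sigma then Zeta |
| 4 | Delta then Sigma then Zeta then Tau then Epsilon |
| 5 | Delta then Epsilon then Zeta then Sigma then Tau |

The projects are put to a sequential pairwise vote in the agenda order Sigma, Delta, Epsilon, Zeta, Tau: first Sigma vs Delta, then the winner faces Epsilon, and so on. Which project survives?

Round 1: Sigma vs Delta — 4–11, Delta advances.
Round 2: Delta vs Epsilon — 11–4, Delta advances.
Round 3: Delta vs Zeta — 11–4, Delta advances.
Round 4: Delta vs Tau — 11–4, Delta advances.
The agenda winner is Delta.

Delta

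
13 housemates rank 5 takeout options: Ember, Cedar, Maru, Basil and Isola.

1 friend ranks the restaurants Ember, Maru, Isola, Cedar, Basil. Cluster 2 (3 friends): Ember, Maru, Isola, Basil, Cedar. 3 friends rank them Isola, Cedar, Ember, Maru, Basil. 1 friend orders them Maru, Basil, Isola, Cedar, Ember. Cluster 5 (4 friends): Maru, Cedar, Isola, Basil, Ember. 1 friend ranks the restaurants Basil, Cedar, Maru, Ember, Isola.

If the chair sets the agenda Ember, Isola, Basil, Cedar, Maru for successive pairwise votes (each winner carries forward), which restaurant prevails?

Round 1: Ember vs Isola — 5–8, Isola advances.
Round 2: Isola vs Basil — 11–2, Isola advances.
Round 3: Isola vs Cedar — 8–5, Isola advances.
Round 4: Isola vs Maru — 3–10, Maru advances.
The agenda winner is Maru.

Maru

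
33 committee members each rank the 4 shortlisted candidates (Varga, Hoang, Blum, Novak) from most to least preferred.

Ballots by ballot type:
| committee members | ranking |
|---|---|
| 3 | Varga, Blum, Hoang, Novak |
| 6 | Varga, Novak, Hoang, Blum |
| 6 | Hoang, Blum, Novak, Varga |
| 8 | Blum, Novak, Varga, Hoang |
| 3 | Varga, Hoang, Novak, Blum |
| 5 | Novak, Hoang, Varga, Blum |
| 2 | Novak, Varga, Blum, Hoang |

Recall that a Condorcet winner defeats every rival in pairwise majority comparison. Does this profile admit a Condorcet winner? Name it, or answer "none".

Head-to-head results (33 committee members):
Varga vs Hoang: Varga preferred on 3+6+8+3+2 = 22 ballots; Varga wins 22–11.
Varga vs Blum: Varga preferred on 3+6+3+5+2 = 19 ballots; Varga wins 19–14.
Varga vs Novak: Varga is ranked higher on 3+6+3 = 12 ballots, Novak on 21. Novak wins 21–12.
Hoang vs Blum: Hoang is ranked higher on 6+6+3+5 = 20 ballots, Blum on 13. Hoang wins 20–13.
Hoang vs Novak: 3+6+3 = 12 for Hoang, 21 for Novak — Novak by 21–12.
Blum vs Novak: Blum preferred on 3+6+8 = 17 ballots; Blum wins 17–16.
Every candidate loses at least once (Varga loses to Novak; Hoang loses to Varga; Blum loses to Varga; Novak loses to Blum). The majority relation contains the cycle Varga beats Blum beats Novak beats Varga, so there is no Condorcet winner.

none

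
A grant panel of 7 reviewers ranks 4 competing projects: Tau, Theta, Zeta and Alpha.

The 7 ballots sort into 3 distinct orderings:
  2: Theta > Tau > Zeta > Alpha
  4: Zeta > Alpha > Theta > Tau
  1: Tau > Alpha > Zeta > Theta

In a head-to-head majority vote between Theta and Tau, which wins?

Ballots ranking Theta above Tau: 2 + 4 = 6.
Ballots ranking Tau above Theta: 7 − 6 = 1.
Theta wins the head-to-head 6–1.

Theta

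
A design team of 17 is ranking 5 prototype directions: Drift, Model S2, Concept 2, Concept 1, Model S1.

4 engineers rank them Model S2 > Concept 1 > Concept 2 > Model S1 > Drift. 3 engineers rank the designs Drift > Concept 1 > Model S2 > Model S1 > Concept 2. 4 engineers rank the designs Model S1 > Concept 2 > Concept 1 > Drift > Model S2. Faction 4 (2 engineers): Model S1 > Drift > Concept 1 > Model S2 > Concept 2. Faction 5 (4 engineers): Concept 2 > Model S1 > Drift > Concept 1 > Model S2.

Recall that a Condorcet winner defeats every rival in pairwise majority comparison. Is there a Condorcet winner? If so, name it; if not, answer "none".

Model S1

Head-to-head results (17 engineers):
Drift vs Model S2: Drift wins 13–4.
Drift–Concept 2: Concept 2 12–5.
Drift vs Concept 1: Drift, 9–8.
Drift vs Model S1: Model S1 wins 14–3.
Model S2–Concept 2: Model S2 9–8.
Model S2–Concept 1: Concept 1 13–4.
Model S2–Model S1: Model S1 10–7.
Concept 2 vs Concept 1: Concept 1 wins 9–8.
Concept 2–Model S1: Model S1 9–8.
Concept 1 vs Model S1: Model S1, 10–7.
Model S1 defeats every rival head-to-head and is the Condorcet winner.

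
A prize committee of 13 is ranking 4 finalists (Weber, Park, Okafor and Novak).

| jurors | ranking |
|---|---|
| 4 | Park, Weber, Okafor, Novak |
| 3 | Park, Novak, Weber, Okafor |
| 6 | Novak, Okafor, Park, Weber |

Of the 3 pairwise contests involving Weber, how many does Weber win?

Weber against each rival (13 jurors):
Weber vs Park: 0 to 13, Park.
Weber vs Okafor: Weber wins 7–6.
Weber vs Novak: Novak, 9–4.
Weber beats Okafor; loses to Park, Novak — 1 pairwise win.

1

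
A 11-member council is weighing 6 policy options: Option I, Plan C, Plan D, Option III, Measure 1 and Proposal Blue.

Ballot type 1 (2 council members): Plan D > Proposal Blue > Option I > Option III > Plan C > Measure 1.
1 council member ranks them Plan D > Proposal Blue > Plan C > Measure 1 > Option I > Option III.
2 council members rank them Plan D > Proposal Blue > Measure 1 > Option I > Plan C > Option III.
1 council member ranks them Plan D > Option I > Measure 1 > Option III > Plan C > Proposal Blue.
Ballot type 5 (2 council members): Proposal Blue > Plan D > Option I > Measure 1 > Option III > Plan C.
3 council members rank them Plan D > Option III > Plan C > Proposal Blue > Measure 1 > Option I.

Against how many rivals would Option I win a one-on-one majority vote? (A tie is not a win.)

Option I against each rival (11 council members):
Option I vs Plan C: 7 to 4, Option I.
Option I vs Plan D: Plan D wins 11–0.
Option I vs Option III: Option I, 8–3.
Option I vs Measure 1: 2+1+2 = 5 for Option I, 6 for Measure 1 — Measure 1 by 6–5.
Option I vs Proposal Blue: Option I is ranked higher on 1 ballot, Proposal Blue on 10. Proposal Blue wins 10–1.
Option I beats Plan C, Option III; loses to Plan D, Measure 1, Proposal Blue — 2 pairwise wins.

2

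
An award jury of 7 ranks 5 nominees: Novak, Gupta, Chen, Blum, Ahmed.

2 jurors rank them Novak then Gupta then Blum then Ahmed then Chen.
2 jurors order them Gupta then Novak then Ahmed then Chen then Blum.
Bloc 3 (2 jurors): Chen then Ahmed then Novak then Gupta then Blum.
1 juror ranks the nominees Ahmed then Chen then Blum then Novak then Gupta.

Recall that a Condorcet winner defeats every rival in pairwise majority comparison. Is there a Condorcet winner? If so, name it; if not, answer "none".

Novak

Pairwise majorities:
Novak vs Gupta: Novak wins 5–2.
Novak vs Chen: Novak wins 4–3.
Novak vs Blum: Novak wins 6–1.
Novak–Ahmed: Novak 4–3.
Gupta vs Chen: 2+2 = 4 for Gupta, 3 for Chen — Gupta by 4–3.
Gupta vs Blum: Gupta preferred on 2+2+2 = 6 ballots; Gupta wins 6–1.
Gupta vs Ahmed: Gupta, 4–3.
Chen vs Blum: 5 to 2, Chen.
Chen vs Ahmed: Chen is ranked higher on 2 ballots, Ahmed on 5. Ahmed wins 5–2.
Blum vs Ahmed: Ahmed wins 5–2.
Only Novak has no losses; Novak is the Condorcet winner.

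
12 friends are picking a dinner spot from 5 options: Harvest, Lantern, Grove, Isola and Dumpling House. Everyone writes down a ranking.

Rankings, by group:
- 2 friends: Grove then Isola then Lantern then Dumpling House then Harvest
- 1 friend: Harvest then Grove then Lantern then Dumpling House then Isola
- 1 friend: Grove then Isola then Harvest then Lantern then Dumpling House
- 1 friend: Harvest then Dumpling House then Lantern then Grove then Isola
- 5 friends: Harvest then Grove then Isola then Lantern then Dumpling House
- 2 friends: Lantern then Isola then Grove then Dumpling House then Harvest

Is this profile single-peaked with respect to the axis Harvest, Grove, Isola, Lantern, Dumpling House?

no

Axis positions: Harvest=1, Grove=2, Isola=3, Lantern=4, Dumpling House=5.
Group 1 (peak Grove at position 2): ranking walks positions 2-3-4-5-1, expanding outward from the peak — single-peaked.
Group 2: ranking walks positions 1-2-4-5-3; Lantern is ranked above Isola even though Isola lies between Lantern and the peak Harvest on the axis — preferences dip and rise again. Not single-peaked.
Group 3 (peak Grove at position 2): ranking walks positions 2-3-1-4-5, expanding outward from the peak — single-peaked.
Group 4: ranking walks positions 1-5-4-2-3; Dumpling House is ranked above Grove even though Grove lies between Dumpling House and the peak Harvest on the axis — preferences dip and rise again. Not single-peaked.
Group 5 (peak Harvest at position 1): ranking walks positions 1-2-3-4-5, expanding outward from the peak — single-peaked.
Group 6 (peak Lantern at position 4): ranking walks positions 4-3-2-5-1, expanding outward from the peak — single-peaked.
Group 2 violates single-peakedness, so the profile is not single-peaked on this axis.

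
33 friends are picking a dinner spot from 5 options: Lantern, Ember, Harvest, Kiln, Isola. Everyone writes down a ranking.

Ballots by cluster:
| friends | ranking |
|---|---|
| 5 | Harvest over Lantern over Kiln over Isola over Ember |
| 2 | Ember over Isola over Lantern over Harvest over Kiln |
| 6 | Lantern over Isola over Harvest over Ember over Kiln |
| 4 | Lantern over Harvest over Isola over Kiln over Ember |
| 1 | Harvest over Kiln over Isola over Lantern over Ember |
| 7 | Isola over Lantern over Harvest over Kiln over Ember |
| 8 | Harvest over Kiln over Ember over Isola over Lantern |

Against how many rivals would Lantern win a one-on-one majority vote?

3

Lantern against each rival (33 friends):
Lantern vs Ember: 5+6+4+1+7 = 23 for Lantern, 10 for Ember — Lantern by 23–10.
Lantern vs Harvest: Lantern, 19–14.
Lantern–Kiln: Lantern 24–9.
Lantern vs Isola: Isola, 18–15.
Lantern beats Ember, Harvest, Kiln; loses to Isola — 3 pairwise wins.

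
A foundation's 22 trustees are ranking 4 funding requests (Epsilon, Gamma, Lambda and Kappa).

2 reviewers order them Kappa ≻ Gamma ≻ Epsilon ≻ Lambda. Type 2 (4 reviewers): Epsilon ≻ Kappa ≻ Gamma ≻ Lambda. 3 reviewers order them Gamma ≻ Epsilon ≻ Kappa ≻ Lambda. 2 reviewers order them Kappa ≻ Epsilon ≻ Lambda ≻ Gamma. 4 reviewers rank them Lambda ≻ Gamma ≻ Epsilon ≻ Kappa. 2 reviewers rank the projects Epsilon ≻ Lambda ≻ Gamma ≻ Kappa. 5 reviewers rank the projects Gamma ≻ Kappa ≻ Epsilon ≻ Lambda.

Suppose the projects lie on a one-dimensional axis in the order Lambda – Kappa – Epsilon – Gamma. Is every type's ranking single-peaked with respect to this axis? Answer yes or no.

no

Axis positions: Lambda=1, Kappa=2, Epsilon=3, Gamma=4.
Type 1: ranking walks positions 2-4-3-1; Gamma is ranked above Epsilon even though Epsilon lies between Gamma and the peak Kappa on the axis — preferences dip and rise again. Not single-peaked.
Type 2 (peak Epsilon at position 3): ranking walks positions 3-2-4-1, expanding outward from the peak — single-peaked.
Type 3 (peak Gamma at position 4): ranking walks positions 4-3-2-1, expanding outward from the peak — single-peaked.
Type 4 (peak Kappa at position 2): ranking walks positions 2-3-1-4, expanding outward from the peak — single-peaked.
Type 5: ranking walks positions 1-4-3-2; Gamma is ranked above Kappa even though Kappa lies between Gamma and the peak Lambda on the axis — preferences dip and rise again. Not single-peaked.
Type 6: ranking walks positions 3-1-4-2; Lambda is ranked above Kappa even though Kappa lies between Lambda and the peak Epsilon on the axis — preferences dip and rise again. Not single-peaked.
Type 7: ranking walks positions 4-2-3-1; Kappa is ranked above Epsilon even though Epsilon lies between Kappa and the peak Gamma on the axis — preferences dip and rise again. Not single-peaked.
Type 1 violates single-peakedness, so the profile is not single-peaked on this axis.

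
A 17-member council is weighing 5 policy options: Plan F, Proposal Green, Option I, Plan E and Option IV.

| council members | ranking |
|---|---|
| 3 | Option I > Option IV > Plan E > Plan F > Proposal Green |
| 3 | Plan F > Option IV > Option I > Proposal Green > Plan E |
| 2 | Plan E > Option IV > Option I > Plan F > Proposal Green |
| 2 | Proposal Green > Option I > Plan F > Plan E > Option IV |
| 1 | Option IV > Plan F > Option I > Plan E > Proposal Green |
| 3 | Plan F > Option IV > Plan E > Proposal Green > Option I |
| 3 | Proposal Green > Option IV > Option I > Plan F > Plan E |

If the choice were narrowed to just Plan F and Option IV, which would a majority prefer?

Option IV

Ballots ranking Plan F above Option IV: 3 + 2 + 3 = 8.
Ballots ranking Option IV above Plan F: 17 − 8 = 9.
Option IV wins the head-to-head 9–8.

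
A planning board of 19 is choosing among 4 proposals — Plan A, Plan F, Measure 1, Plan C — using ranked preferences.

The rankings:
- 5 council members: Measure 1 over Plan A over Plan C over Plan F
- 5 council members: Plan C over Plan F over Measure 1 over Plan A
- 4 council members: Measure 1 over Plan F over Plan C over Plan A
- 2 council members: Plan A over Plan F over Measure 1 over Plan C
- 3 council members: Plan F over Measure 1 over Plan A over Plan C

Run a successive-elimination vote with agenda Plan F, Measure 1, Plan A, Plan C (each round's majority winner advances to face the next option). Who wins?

Plan C

Round 1: Plan F vs Measure 1 — 10–9, Plan F advances.
Round 2: Plan F vs Plan A — 12–7, Plan F advances.
Round 3: Plan F vs Plan C — 9–10, Plan C advances.
The agenda winner is Plan C.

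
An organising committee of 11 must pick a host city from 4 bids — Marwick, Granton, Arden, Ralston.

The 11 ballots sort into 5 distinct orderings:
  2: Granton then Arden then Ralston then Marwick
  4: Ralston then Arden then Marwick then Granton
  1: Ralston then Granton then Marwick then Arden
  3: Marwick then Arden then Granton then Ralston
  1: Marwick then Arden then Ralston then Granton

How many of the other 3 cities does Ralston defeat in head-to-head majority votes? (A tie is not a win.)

2

Ralston against each rival (11 organisers):
Ralston–Marwick: Ralston 7–4.
Ralston–Granton: Ralston 6–5.
Ralston vs Arden: Ralston is ranked higher on 4+1 = 5 ballots, Arden on 6. Arden wins 6–5.
Ralston beats Marwick, Granton; loses to Arden — 2 pairwise wins.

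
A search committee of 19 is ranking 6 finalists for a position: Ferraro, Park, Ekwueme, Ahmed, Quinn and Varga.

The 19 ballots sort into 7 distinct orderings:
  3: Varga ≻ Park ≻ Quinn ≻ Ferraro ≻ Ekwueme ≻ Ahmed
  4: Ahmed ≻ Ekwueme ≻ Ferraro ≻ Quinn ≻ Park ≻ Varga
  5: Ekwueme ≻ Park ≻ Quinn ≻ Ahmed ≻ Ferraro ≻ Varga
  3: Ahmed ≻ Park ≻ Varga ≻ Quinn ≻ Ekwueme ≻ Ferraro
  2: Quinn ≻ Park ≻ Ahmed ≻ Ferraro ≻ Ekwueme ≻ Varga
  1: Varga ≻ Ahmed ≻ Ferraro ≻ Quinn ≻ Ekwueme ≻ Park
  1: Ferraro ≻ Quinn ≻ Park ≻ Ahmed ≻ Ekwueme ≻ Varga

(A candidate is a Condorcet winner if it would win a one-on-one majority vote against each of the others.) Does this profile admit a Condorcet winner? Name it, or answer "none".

Check each pair by majority over 19 ballots:
Ferraro vs Park: Ferraro preferred on 4+1+1 = 6 ballots; Park wins 13–6.
Ferraro vs Ekwueme: Ferraro preferred on 3+2+1+1 = 7 ballots; Ekwueme wins 12–7.
Ferraro–Ahmed: Ahmed 15–4.
Ferraro vs Quinn: 6 to 13, Quinn.
Ferraro–Varga: Ferraro 12–7.
Park vs Ekwueme: Park is ranked higher on 3+3+2+1 = 9 ballots, Ekwueme on 10. Ekwueme wins 10–9.
Park–Ahmed: Park 11–8.
Park vs Quinn: 11 to 8, Park.
Park vs Varga: Park, 15–4.
Ekwueme vs Ahmed: Ekwueme preferred on 3+5 = 8 ballots; Ahmed wins 11–8.
Ekwueme vs Quinn: Ekwueme preferred on 4+5 = 9 ballots; Quinn wins 10–9.
Ekwueme vs Varga: 4+5+2+1 = 12 for Ekwueme, 7 for Varga — Ekwueme by 12–7.
Ahmed vs Quinn: Ahmed is ranked higher on 4+3+1 = 8 ballots, Quinn on 11. Quinn wins 11–8.
Ahmed vs Varga: Ahmed, 15–4.
Quinn vs Varga: Quinn, 12–7.
Every candidate loses at least once (Ferraro loses to Park; Park loses to Ekwueme; Ekwueme loses to Ahmed; Ahmed loses to Park; Quinn loses to Park; Varga loses to Ferraro). The majority relation contains the cycle Park > Ahmed > Ekwueme > Park, so there is no Condorcet winner.

none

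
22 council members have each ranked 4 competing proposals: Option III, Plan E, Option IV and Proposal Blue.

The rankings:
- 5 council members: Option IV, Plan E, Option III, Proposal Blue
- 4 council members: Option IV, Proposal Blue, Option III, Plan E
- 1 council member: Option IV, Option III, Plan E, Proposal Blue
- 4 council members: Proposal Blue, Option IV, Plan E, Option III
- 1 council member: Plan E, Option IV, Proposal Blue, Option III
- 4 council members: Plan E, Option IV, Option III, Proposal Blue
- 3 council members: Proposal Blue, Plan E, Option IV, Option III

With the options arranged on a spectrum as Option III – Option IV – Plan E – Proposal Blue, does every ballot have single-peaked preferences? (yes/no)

Axis positions: Option III=1, Option IV=2, Plan E=3, Proposal Blue=4.
Ballot type 1 (peak Option IV at position 2): ranking walks positions 2-3-1-4, expanding outward from the peak — single-peaked.
Ballot type 2: ranking walks positions 2-4-1-3; Proposal Blue is ranked above Plan E even though Plan E lies between Proposal Blue and the peak Option IV on the axis — preferences dip and rise again. Not single-peaked.
Ballot type 3 (peak Option IV at position 2): ranking walks positions 2-1-3-4, expanding outward from the peak — single-peaked.
Ballot type 4: ranking walks positions 4-2-3-1; Option IV is ranked above Plan E even though Plan E lies between Option IV and the peak Proposal Blue on the axis — preferences dip and rise again. Not single-peaked.
Ballot type 5 (peak Plan E at position 3): ranking walks positions 3-2-4-1, expanding outward from the peak — single-peaked.
Ballot type 6 (peak Plan E at position 3): ranking walks positions 3-2-1-4, expanding outward from the peak — single-peaked.
Ballot type 7 (peak Proposal Blue at position 4): ranking walks positions 4-3-2-1, expanding outward from the peak — single-peaked.
Ballot type 2 violates single-peakedness, so the profile is not single-peaked on this axis.

no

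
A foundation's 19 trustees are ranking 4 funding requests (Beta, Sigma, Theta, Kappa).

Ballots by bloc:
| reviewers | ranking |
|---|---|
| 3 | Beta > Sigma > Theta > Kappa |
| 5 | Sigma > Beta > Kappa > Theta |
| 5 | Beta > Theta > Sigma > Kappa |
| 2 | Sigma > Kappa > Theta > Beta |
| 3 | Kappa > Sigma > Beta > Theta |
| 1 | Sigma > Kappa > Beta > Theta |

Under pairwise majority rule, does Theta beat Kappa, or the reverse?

Ballots ranking Theta above Kappa: 3 + 5 = 8.
Ballots ranking Kappa above Theta: 19 − 8 = 11.
Kappa wins the head-to-head 11–8.

Kappa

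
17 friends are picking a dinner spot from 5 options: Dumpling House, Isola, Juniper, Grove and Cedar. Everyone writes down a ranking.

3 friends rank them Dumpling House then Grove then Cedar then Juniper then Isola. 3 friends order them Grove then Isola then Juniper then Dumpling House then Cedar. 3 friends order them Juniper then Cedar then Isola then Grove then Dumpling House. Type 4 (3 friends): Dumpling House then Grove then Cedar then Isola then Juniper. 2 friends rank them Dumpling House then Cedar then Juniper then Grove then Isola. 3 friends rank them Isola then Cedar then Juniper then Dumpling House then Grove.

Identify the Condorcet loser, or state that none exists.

Pairwise majorities:
Dumpling House vs Isola: Isola, 9–8.
Dumpling House vs Juniper: Dumpling House is ranked higher on 3+3+2 = 8 ballots, Juniper on 9. Juniper wins 9–8.
Dumpling House vs Grove: Dumpling House wins 11–6.
Dumpling House vs Cedar: Dumpling House, 11–6.
Isola–Juniper: Isola 9–8.
Isola vs Grove: 6 to 11, Grove.
Isola–Cedar: Cedar 11–6.
Juniper–Grove: Grove 9–8.
Juniper vs Cedar: Cedar, 11–6.
Grove–Cedar: Grove 9–8.
Every restaurant wins at least one matchup (Dumpling House beats Grove; Isola beats Dumpling House; Juniper beats Dumpling House; Grove beats Isola; Cedar beats Isola), so there is no Condorcet loser.

none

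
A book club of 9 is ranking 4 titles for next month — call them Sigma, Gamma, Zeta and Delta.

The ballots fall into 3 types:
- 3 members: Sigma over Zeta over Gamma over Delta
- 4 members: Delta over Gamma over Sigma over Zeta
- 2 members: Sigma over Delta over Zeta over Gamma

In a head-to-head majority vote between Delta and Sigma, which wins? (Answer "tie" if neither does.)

Ballots ranking Delta above Sigma: 4.
Ballots ranking Sigma above Delta: 9 − 4 = 5.
Sigma wins the head-to-head 5–4.

Sigma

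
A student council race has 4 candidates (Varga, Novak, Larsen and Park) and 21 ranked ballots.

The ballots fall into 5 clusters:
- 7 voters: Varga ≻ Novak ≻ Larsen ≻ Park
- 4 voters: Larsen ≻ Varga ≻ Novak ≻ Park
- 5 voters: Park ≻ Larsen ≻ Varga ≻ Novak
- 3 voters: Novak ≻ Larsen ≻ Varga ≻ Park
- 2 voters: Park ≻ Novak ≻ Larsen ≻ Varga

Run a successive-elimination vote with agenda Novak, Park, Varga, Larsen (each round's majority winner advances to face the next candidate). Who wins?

Larsen

Round 1: Novak vs Park — 14–7, Novak advances.
Round 2: Novak vs Varga — 5–16, Varga advances.
Round 3: Varga vs Larsen — 7–14, Larsen advances.
The agenda winner is Larsen.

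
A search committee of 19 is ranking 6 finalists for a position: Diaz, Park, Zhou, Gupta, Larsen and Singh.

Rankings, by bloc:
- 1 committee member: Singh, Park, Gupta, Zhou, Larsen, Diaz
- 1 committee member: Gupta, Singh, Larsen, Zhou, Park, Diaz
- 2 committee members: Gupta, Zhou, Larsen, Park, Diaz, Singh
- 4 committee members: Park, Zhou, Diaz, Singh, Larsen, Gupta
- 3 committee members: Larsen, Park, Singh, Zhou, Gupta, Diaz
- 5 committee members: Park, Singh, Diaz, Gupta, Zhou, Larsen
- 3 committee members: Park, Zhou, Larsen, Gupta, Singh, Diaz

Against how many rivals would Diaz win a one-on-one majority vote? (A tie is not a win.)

Diaz against each rival (19 committee members):
Diaz–Park: Park 19–0.
Diaz vs Zhou: Diaz preferred on 5 ballots; Zhou wins 14–5.
Diaz vs Gupta: Gupta wins 10–9.
Diaz vs Larsen: Diaz preferred on 4+5 = 9 ballots; Larsen wins 10–9.
Diaz–Singh: Singh 13–6.
Diaz beats no one; loses to Park, Zhou, Gupta, Larsen, Singh — 0 pairwise wins.

0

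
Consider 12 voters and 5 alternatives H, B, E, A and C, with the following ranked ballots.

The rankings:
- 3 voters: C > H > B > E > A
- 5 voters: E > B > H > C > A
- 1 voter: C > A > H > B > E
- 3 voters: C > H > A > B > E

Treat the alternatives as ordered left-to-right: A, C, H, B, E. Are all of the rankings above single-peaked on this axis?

Axis positions: A=1, C=2, H=3, B=4, E=5.
Cluster 1 (peak C at position 2): ranking walks positions 2-3-4-5-1, expanding outward from the peak — single-peaked.
Cluster 2 (peak E at position 5): ranking walks positions 5-4-3-2-1, expanding outward from the peak — single-peaked.
Cluster 3 (peak C at position 2): ranking walks positions 2-1-3-4-5, expanding outward from the peak — single-peaked.
Cluster 4 (peak C at position 2): ranking walks positions 2-3-1-4-5, expanding outward from the peak — single-peaked.
Every ranking is single-peaked on this axis.

yes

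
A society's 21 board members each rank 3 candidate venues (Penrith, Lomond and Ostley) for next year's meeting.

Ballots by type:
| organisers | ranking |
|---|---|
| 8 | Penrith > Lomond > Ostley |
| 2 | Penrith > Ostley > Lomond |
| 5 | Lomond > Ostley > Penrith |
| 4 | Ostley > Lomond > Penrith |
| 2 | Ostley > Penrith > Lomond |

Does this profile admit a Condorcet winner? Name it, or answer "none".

Check each pair by majority over 21 ballots:
Penrith vs Lomond: 8+2+2 = 12 for Penrith, 9 for Lomond — Penrith by 12–9.
Penrith vs Ostley: Ostley wins 11–10.
Lomond vs Ostley: Lomond wins 13–8.
Each city drops at least one matchup (Penrith loses to Ostley; Lomond loses to Penrith; Ostley loses to Lomond); the cycle Penrith beats Lomond beats Ostley beats Penrith rules out a Condorcet winner.

none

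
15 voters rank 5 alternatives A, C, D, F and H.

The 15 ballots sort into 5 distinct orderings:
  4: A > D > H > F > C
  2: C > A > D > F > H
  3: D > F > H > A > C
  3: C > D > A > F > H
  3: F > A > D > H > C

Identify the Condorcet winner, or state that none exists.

A

Check each pair by majority over 15 ballots:
A vs C: A preferred on 4+3+3 = 10 ballots; A wins 10–5.
A vs D: A preferred on 4+2+3 = 9 ballots; A wins 9–6.
A vs F: 9 to 6, A.
A vs H: A is ranked higher on 4+2+3+3 = 12 ballots, H on 3. A wins 12–3.
C vs D: C preferred on 2+3 = 5 ballots; D wins 10–5.
C vs F: C is ranked higher on 2+3 = 5 ballots, F on 10. F wins 10–5.
C vs H: C preferred on 2+3 = 5 ballots; H wins 10–5.
D vs F: 4+2+3+3 = 12 for D, 3 for F — D by 12–3.
D vs H: D is ranked higher on 4+2+3+3+3 = 15 ballots, H on 0. D wins 15–0.
F vs H: F preferred on 2+3+3+3 = 11 ballots; F wins 11–4.
A defeats every rival head-to-head and is the Condorcet winner.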